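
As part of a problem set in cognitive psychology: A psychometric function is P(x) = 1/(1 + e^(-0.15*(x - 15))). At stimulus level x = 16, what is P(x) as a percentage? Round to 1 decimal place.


P(x) = 1/(1 + e^(-0.15*(16 - 15)))
Exponent = -0.15 * 1 = -0.15
e^(-0.15) = 0.860708
P = 1/(1 + 0.860708) = 0.53743
Percentage = 53.7


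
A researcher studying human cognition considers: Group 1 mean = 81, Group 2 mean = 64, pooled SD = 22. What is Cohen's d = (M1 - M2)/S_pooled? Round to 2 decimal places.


Cohen's d = (M1 - M2) / S_pooled
= (81 - 64) / 22
= 17 / 22
= 0.77


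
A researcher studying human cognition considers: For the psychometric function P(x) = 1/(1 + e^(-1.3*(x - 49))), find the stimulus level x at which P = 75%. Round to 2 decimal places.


At P = 0.75: 0.75 = 1/(1 + e^(-k*(x-x0)))
Solving: e^(-k*(x-x0)) = 1/3
x = x0 + ln(3)/k
ln(3) = 1.0986
x = 49 + 1.0986/1.3
= 49 + 0.8451
= 49.85


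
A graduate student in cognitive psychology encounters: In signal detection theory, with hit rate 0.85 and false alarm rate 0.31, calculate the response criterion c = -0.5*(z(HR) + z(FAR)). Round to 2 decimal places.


c = -0.5 * (z(HR) + z(FAR))
z(0.85) = 1.0364
z(0.31) = -0.4959
c = -0.5 * (1.0364 + -0.4959)
= -0.5 * 0.5405
= -0.27


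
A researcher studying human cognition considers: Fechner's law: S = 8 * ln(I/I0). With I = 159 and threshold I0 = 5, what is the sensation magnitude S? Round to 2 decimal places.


S = 8 * ln(159/5)
I/I0 = 31.8
ln(31.8) = 3.4595
S = 8 * 3.4595
= 27.68


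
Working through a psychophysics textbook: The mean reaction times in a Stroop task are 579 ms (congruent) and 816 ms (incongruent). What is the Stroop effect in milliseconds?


Stroop effect = RT(incongruent) - RT(congruent)
= 816 - 579
= 237 ms


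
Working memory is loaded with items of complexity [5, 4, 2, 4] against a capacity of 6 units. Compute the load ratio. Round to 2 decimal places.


Total complexity = 5 + 4 + 2 + 4 = 15
Load = total / capacity = 15 / 6
= 2.50


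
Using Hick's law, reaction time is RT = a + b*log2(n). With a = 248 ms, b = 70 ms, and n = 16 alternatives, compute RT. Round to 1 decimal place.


RT = 248 + 70 * log2(16)
log2(16) = 4.0
RT = 248 + 70 * 4.0
= 248 + 280.0
= 528.0 ms


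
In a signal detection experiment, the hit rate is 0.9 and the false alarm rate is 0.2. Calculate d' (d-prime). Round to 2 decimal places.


d' = z(HR) - z(FAR)
z(0.9) = 1.2816
z(0.2) = -0.8416
d' = 1.2816 - -0.8416
= 2.12


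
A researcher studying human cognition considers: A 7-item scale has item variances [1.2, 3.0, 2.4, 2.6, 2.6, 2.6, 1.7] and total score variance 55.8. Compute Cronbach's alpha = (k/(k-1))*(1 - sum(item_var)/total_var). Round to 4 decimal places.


alpha = (k/(k-1)) * (1 - sum(s_i^2)/s_total^2)
sum(item variances) = 16.1
k/(k-1) = 7/6 = 1.166667
1 - 16.1/55.8 = 1 - 0.28853 = 0.71147
alpha = 1.166667 * 0.71147
= 0.8300


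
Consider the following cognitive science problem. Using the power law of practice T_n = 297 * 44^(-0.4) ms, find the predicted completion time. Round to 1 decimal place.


T_n = 297 * 44^(-0.4)
44^(-0.4) = 0.220099
T_n = 297 * 0.220099
= 65.4 ms


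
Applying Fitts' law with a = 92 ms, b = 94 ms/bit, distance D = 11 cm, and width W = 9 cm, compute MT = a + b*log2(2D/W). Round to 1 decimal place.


MT = 92 + 94 * log2(2*11/9)
2D/W = 2.444444
log2(2.444444) = 1.2895
MT = 92 + 94 * 1.2895
= 213.2 ms


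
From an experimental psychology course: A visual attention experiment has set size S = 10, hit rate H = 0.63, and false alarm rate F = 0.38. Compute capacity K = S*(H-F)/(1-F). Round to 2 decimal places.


K = S * (H - F) / (1 - F)
H - F = 0.25
1 - F = 0.62
K = 10 * 0.25 / 0.62
= 4.03


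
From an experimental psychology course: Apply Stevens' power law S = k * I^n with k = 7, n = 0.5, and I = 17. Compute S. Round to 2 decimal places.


S = 7 * 17^0.5
17^0.5 = 4.1231
S = 7 * 4.1231
= 28.86


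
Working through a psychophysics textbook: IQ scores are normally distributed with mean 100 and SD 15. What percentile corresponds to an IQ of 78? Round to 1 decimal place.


z = (IQ - mean) / SD
z = (78 - 100) / 15 = -1.4667
Percentile = Phi(-1.4667) * 100
Phi(-1.4667) = 0.071229
= 7.1


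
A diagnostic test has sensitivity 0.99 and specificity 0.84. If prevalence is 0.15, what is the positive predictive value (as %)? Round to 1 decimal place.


PPV = (sens * prev) / (sens * prev + (1-spec) * (1-prev))
Numerator = 0.99 * 0.15 = 0.1485
P(positive and no disease) = (1 - spec) * (1 - prev) = (1 - 0.84) * (1 - 0.15) = 0.136
Denominator = 0.1485 + 0.136 = 0.2845
PPV = 0.1485 / 0.2845 = 0.521968
As percentage = 52.2


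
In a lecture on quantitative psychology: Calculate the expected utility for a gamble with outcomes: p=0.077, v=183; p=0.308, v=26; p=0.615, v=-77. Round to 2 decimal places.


EU = sum(p_i * v_i)
0.077 * 183 = 14.091
0.308 * 26 = 8.008
0.615 * -77 = -47.355
EU = 14.091 + 8.008 + -47.355
= -25.26


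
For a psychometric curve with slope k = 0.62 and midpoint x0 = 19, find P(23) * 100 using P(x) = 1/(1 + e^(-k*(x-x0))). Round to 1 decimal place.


P(x) = 1/(1 + e^(-0.62*(23 - 19)))
Exponent = -0.62 * 4 = -2.48
e^(-2.48) = 0.083743
P = 1/(1 + 0.083743) = 0.922728
Percentage = 92.3


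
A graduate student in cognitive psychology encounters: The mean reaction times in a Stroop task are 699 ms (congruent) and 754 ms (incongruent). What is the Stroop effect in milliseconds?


Stroop effect = RT(incongruent) - RT(congruent)
= 754 - 699
= 55 ms


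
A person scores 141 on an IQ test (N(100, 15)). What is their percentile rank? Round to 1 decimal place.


z = (IQ - mean) / SD
z = (141 - 100) / 15 = 2.7333
Percentile = Phi(2.7333) * 100
Phi(2.7333) = 0.996865
= 99.7


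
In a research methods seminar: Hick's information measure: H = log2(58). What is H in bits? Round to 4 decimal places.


H = log2(n)
H = log2(58)
= 5.8580


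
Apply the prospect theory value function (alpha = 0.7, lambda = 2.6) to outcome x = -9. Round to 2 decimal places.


Since x = -9 < 0, use v(x) = -lambda*(-x)^alpha
(-x) = 9
9^0.7 = 4.6555
v(-9) = -2.6 * 4.6555
= -12.10


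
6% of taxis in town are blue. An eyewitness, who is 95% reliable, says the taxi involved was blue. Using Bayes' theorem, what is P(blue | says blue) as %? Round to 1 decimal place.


P(blue | says blue) = P(says blue | blue)*P(blue) / [P(says blue | blue)*P(blue) + P(says blue | not blue)*P(not blue)]
Numerator = 0.95 * 0.06 = 0.057
False identification = 0.05 * 0.94 = 0.047
P = 0.057 / (0.057 + 0.047)
= 0.057 / 0.104
As percentage = 54.8


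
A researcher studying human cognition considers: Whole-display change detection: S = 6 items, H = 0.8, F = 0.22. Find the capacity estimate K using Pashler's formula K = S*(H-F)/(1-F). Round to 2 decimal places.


K = S * (H - F) / (1 - F)
H - F = 0.58
1 - F = 0.78
K = 6 * 0.58 / 0.78
= 4.46


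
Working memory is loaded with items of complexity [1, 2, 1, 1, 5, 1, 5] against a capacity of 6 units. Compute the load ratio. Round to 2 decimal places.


Total complexity = 1 + 2 + 1 + 1 + 5 + 1 + 5 = 16
Load = total / capacity = 16 / 6
= 2.67


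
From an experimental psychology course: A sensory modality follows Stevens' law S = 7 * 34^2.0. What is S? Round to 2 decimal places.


S = 7 * 34^2.0
34^2.0 = 1156.0
S = 7 * 1156.0
= 8092.00


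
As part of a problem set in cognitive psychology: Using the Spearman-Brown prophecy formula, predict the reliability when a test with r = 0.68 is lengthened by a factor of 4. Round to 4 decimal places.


r_new = n*r / (1 + (n-1)*r)
Numerator = 4 * 0.68 = 2.72
Denominator = 1 + 3 * 0.68 = 3.04
r_new = 2.72 / 3.04
= 0.8947


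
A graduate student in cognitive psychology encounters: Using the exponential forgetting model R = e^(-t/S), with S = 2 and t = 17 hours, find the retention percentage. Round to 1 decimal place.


R = e^(-t/S)
-t/S = -17/2 = -8.5
R = e^(-8.5) = 0.000203
Percentage = 0.000203 * 100
= 0.0


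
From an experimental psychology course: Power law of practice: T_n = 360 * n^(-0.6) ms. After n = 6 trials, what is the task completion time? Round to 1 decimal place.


T_n = 360 * 6^(-0.6)
6^(-0.6) = 0.341279
T_n = 360 * 0.341279
= 122.9 ms


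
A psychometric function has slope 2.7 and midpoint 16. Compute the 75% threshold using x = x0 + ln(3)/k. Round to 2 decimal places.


At P = 0.75: 0.75 = 1/(1 + e^(-k*(x-x0)))
Solving: e^(-k*(x-x0)) = 1/3
x = x0 + ln(3)/k
ln(3) = 1.0986
x = 16 + 1.0986/2.7
= 16 + 0.4069
= 16.41


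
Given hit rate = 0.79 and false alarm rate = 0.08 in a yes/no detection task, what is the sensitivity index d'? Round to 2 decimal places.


d' = z(HR) - z(FAR)
z(0.79) = 0.8064
z(0.08) = -1.4051
d' = 0.8064 - -1.4051
= 2.21


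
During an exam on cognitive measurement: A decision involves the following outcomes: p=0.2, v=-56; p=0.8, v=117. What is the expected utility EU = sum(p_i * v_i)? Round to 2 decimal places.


EU = sum(p_i * v_i)
0.2 * -56 = -11.2
0.8 * 117 = 93.6
EU = -11.2 + 93.6
= 82.40


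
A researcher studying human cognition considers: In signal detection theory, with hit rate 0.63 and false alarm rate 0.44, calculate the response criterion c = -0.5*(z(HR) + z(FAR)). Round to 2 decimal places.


c = -0.5 * (z(HR) + z(FAR))
z(0.63) = 0.3319
z(0.44) = -0.151
c = -0.5 * (0.3319 + -0.151)
= -0.5 * 0.1809
= -0.09


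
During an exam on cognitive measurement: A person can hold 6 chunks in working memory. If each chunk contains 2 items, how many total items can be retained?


Total items = chunks * items_per_chunk
= 6 * 2
= 12


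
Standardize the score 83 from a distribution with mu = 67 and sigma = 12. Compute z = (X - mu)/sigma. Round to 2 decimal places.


z = (X - mu) / sigma
= (83 - 67) / 12
= 16 / 12
= 1.33


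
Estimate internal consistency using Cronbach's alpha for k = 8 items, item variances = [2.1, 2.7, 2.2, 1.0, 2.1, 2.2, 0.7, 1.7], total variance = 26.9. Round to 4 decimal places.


alpha = (k/(k-1)) * (1 - sum(s_i^2)/s_total^2)
sum(item variances) = 14.7
k/(k-1) = 8/7 = 1.142857
1 - 14.7/26.9 = 1 - 0.546468 = 0.453532
alpha = 1.142857 * 0.453532
= 0.5183


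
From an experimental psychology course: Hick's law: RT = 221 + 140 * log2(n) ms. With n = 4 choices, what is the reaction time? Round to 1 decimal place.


RT = 221 + 140 * log2(4)
log2(4) = 2.0
RT = 221 + 140 * 2.0
= 221 + 280.0
= 501.0 ms


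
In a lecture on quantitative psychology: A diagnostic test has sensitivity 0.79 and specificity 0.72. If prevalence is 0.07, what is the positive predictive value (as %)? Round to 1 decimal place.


PPV = (sens * prev) / (sens * prev + (1-spec) * (1-prev))
Numerator = 0.79 * 0.07 = 0.0553
P(positive and no disease) = (1 - spec) * (1 - prev) = (1 - 0.72) * (1 - 0.07) = 0.2604
Denominator = 0.0553 + 0.2604 = 0.3157
PPV = 0.0553 / 0.3157 = 0.175166
As percentage = 17.5


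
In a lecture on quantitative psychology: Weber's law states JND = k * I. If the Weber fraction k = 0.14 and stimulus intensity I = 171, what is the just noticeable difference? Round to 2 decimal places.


JND = k * I
JND = 0.14 * 171
= 23.94


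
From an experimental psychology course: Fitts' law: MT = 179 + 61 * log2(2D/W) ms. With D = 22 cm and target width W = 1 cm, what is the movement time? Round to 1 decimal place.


MT = 179 + 61 * log2(2*22/1)
2D/W = 44.0
log2(44.0) = 5.4594
MT = 179 + 61 * 5.4594
= 512.0 ms


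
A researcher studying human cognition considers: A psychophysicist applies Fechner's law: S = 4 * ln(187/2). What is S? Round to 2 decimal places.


S = 4 * ln(187/2)
I/I0 = 93.5
ln(93.5) = 4.538
S = 4 * 4.538
= 18.15


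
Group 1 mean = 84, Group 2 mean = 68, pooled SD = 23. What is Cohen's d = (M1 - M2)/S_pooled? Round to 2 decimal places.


Cohen's d = (M1 - M2) / S_pooled
= (84 - 68) / 23
= 16 / 23
= 0.70


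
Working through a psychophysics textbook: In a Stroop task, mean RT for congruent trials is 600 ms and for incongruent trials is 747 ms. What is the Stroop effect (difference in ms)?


Stroop effect = RT(incongruent) - RT(congruent)
= 747 - 600
= 147 ms


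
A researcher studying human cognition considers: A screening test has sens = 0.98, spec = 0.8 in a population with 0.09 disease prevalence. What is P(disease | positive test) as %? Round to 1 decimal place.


PPV = (sens * prev) / (sens * prev + (1-spec) * (1-prev))
Numerator = 0.98 * 0.09 = 0.0882
P(positive and no disease) = (1 - spec) * (1 - prev) = (1 - 0.8) * (1 - 0.09) = 0.182
Denominator = 0.0882 + 0.182 = 0.2702
PPV = 0.0882 / 0.2702 = 0.326425
As percentage = 32.6


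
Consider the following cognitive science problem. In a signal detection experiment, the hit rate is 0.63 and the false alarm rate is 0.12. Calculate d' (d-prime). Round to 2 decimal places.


d' = z(HR) - z(FAR)
z(0.63) = 0.3319
z(0.12) = -1.175
d' = 0.3319 - -1.175
= 1.51


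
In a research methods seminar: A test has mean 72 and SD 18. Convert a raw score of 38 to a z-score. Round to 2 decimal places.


z = (X - mu) / sigma
= (38 - 72) / 18
= -34 / 18
= -1.89


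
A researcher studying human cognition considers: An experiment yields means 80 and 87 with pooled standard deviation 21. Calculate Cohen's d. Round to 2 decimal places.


Cohen's d = (M1 - M2) / S_pooled
= (80 - 87) / 21
= -7 / 21
= -0.33


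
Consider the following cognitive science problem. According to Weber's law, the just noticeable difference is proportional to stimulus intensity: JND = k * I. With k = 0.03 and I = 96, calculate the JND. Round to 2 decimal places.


JND = k * I
JND = 0.03 * 96
= 2.88


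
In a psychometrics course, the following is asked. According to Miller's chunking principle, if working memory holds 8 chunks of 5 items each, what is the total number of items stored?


Total items = chunks * items_per_chunk
= 8 * 5
= 40


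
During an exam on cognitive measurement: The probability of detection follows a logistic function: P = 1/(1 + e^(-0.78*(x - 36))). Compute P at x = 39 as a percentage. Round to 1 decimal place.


P(x) = 1/(1 + e^(-0.78*(39 - 36)))
Exponent = -0.78 * 3 = -2.34
e^(-2.34) = 0.096328
P = 1/(1 + 0.096328) = 0.912136
Percentage = 91.2


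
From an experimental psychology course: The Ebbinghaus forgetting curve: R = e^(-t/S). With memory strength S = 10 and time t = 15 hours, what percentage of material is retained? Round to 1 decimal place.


R = e^(-t/S)
-t/S = -15/10 = -1.5
R = e^(-1.5) = 0.22313
Percentage = 0.22313 * 100
= 22.3


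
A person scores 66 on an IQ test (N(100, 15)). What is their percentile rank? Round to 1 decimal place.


z = (IQ - mean) / SD
z = (66 - 100) / 15 = -2.2667
Percentile = Phi(-2.2667) * 100
Phi(-2.2667) = 0.011704
= 1.2


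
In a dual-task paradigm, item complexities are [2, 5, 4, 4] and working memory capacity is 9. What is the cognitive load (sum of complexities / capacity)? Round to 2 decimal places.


Total complexity = 2 + 5 + 4 + 4 = 15
Load = total / capacity = 15 / 9
= 1.67


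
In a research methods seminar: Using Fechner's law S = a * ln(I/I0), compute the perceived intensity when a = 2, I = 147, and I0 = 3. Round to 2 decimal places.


S = 2 * ln(147/3)
I/I0 = 49.0
ln(49.0) = 3.8918
S = 2 * 3.8918
= 7.78


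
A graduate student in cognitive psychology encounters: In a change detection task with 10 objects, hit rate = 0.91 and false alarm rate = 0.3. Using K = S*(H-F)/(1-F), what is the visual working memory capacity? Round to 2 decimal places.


K = S * (H - F) / (1 - F)
H - F = 0.61
1 - F = 0.7
K = 10 * 0.61 / 0.7
= 8.71


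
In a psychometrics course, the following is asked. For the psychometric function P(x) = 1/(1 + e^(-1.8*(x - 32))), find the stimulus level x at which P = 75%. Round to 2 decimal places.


At P = 0.75: 0.75 = 1/(1 + e^(-k*(x-x0)))
Solving: e^(-k*(x-x0)) = 1/3
x = x0 + ln(3)/k
ln(3) = 1.0986
x = 32 + 1.0986/1.8
= 32 + 0.6103
= 32.61


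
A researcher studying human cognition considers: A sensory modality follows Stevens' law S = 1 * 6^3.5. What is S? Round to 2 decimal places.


S = 1 * 6^3.5
6^3.5 = 529.0898
S = 1 * 529.0898
= 529.09


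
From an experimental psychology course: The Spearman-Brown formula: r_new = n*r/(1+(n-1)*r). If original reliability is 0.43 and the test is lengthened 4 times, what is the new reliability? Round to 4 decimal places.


r_new = n*r / (1 + (n-1)*r)
Numerator = 4 * 0.43 = 1.72
Denominator = 1 + 3 * 0.43 = 2.29
r_new = 1.72 / 2.29
= 0.7511


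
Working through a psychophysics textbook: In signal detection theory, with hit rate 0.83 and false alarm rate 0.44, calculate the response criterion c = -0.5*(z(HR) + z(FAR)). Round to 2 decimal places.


c = -0.5 * (z(HR) + z(FAR))
z(0.83) = 0.9542
z(0.44) = -0.151
c = -0.5 * (0.9542 + -0.151)
= -0.5 * 0.8032
= -0.40


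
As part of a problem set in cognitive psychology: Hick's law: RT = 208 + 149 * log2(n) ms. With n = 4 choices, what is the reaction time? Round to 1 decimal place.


RT = 208 + 149 * log2(4)
log2(4) = 2.0
RT = 208 + 149 * 2.0
= 208 + 298.0
= 506.0 ms


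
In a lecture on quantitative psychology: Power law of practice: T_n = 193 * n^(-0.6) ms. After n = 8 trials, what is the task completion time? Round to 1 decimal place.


T_n = 193 * 8^(-0.6)
8^(-0.6) = 0.287175
T_n = 193 * 0.287175
= 55.4 ms


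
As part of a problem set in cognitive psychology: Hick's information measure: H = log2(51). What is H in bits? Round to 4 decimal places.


H = log2(n)
H = log2(51)
= 5.6724


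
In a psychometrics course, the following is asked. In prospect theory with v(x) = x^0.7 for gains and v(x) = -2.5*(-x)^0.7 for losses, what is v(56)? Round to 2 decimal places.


Since x = 56 >= 0, use v(x) = x^0.7
56^0.7 = 16.7391
v(56) = 16.74


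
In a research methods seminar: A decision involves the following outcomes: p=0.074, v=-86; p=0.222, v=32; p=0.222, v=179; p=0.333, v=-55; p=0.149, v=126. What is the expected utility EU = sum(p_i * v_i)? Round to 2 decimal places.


EU = sum(p_i * v_i)
0.074 * -86 = -6.364
0.222 * 32 = 7.104
0.222 * 179 = 39.738
0.333 * -55 = -18.315
0.149 * 126 = 18.774
EU = -6.364 + 7.104 + 39.738 + -18.315 + 18.774
= 40.94


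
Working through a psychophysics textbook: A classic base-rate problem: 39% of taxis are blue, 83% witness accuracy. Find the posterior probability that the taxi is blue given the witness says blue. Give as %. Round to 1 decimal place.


P(blue | says blue) = P(says blue | blue)*P(blue) / [P(says blue | blue)*P(blue) + P(says blue | not blue)*P(not blue)]
Numerator = 0.83 * 0.39 = 0.3237
False identification = 0.17 * 0.61 = 0.1037
P = 0.3237 / (0.3237 + 0.1037)
= 0.3237 / 0.4274
As percentage = 75.7


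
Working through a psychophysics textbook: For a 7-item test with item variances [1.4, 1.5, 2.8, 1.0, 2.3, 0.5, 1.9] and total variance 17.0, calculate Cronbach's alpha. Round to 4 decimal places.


alpha = (k/(k-1)) * (1 - sum(s_i^2)/s_total^2)
sum(item variances) = 11.4
k/(k-1) = 7/6 = 1.166667
1 - 11.4/17.0 = 1 - 0.670588 = 0.329412
alpha = 1.166667 * 0.329412
= 0.3843


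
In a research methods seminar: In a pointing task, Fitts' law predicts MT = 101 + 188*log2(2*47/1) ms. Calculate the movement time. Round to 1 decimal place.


MT = 101 + 188 * log2(2*47/1)
2D/W = 94.0
log2(94.0) = 6.5546
MT = 101 + 188 * 6.5546
= 1333.3 ms


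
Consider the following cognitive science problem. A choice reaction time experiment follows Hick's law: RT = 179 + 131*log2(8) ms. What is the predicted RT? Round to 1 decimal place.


RT = 179 + 131 * log2(8)
log2(8) = 3.0
RT = 179 + 131 * 3.0
= 179 + 393.0
= 572.0 ms


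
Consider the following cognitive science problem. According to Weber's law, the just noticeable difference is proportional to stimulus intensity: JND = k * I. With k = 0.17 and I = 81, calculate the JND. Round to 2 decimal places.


JND = k * I
JND = 0.17 * 81
= 13.77


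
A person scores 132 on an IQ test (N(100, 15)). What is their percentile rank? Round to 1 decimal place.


z = (IQ - mean) / SD
z = (132 - 100) / 15 = 2.1333
Percentile = Phi(2.1333) * 100
Phi(2.1333) = 0.98355
= 98.4


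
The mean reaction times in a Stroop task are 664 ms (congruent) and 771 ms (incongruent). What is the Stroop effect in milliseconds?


Stroop effect = RT(incongruent) - RT(congruent)
= 771 - 664
= 107 ms


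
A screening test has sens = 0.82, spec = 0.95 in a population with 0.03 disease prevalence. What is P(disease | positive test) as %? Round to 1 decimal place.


PPV = (sens * prev) / (sens * prev + (1-spec) * (1-prev))
Numerator = 0.82 * 0.03 = 0.0246
P(positive and no disease) = (1 - spec) * (1 - prev) = (1 - 0.95) * (1 - 0.03) = 0.0485
Denominator = 0.0246 + 0.0485 = 0.0731
PPV = 0.0246 / 0.0731 = 0.336525
As percentage = 33.7


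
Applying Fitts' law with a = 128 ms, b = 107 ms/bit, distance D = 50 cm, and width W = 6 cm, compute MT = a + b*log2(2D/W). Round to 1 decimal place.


MT = 128 + 107 * log2(2*50/6)
2D/W = 16.666667
log2(16.666667) = 4.0589
MT = 128 + 107 * 4.0589
= 562.3 ms


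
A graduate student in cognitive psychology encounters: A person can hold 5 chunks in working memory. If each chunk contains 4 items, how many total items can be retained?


Total items = chunks * items_per_chunk
= 5 * 4
= 20


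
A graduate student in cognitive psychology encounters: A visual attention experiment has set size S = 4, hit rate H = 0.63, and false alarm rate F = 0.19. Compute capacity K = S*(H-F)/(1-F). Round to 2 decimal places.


K = S * (H - F) / (1 - F)
H - F = 0.44
1 - F = 0.81
K = 4 * 0.44 / 0.81
= 2.17


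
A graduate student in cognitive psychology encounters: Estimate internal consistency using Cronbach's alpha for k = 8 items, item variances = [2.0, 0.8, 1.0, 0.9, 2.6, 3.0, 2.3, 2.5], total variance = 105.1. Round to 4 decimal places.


alpha = (k/(k-1)) * (1 - sum(s_i^2)/s_total^2)
sum(item variances) = 15.1
k/(k-1) = 8/7 = 1.142857
1 - 15.1/105.1 = 1 - 0.143673 = 0.856327
alpha = 1.142857 * 0.856327
= 0.9787


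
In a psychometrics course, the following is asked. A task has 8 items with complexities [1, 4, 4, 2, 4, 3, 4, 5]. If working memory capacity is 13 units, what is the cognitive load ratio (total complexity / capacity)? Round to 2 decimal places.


Total complexity = 1 + 4 + 4 + 2 + 4 + 3 + 4 + 5 = 27
Load = total / capacity = 27 / 13
= 2.08


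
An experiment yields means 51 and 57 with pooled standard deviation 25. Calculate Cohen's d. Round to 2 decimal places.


Cohen's d = (M1 - M2) / S_pooled
= (51 - 57) / 25
= -6 / 25
= -0.24


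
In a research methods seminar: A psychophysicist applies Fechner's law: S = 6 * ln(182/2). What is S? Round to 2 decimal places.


S = 6 * ln(182/2)
I/I0 = 91.0
ln(91.0) = 4.5109
S = 6 * 4.5109
= 27.07


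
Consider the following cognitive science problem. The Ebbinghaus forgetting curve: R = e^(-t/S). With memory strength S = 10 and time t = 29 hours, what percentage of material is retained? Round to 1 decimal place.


R = e^(-t/S)
-t/S = -29/10 = -2.9
R = e^(-2.9) = 0.055023
Percentage = 0.055023 * 100
= 5.5


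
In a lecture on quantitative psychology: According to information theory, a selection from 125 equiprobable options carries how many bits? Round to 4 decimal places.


H = log2(n)
H = log2(125)
= 6.9658


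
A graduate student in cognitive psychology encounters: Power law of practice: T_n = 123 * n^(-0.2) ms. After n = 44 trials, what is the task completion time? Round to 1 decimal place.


T_n = 123 * 44^(-0.2)
44^(-0.2) = 0.469148
T_n = 123 * 0.469148
= 57.7 ms


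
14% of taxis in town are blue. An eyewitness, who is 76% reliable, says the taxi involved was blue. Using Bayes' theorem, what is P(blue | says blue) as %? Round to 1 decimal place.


P(blue | says blue) = P(says blue | blue)*P(blue) / [P(says blue | blue)*P(blue) + P(says blue | not blue)*P(not blue)]
Numerator = 0.76 * 0.14 = 0.1064
False identification = 0.24 * 0.86 = 0.2064
P = 0.1064 / (0.1064 + 0.2064)
= 0.1064 / 0.3128
As percentage = 34.0


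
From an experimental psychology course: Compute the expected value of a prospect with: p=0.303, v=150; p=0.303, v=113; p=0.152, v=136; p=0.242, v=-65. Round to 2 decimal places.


EU = sum(p_i * v_i)
0.303 * 150 = 45.45
0.303 * 113 = 34.239
0.152 * 136 = 20.672
0.242 * -65 = -15.73
EU = 45.45 + 34.239 + 20.672 + -15.73
= 84.63


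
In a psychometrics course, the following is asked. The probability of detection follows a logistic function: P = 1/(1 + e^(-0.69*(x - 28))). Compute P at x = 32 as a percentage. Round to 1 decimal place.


P(x) = 1/(1 + e^(-0.69*(32 - 28)))
Exponent = -0.69 * 4 = -2.76
e^(-2.76) = 0.063292
P = 1/(1 + 0.063292) = 0.940475
Percentage = 94.0


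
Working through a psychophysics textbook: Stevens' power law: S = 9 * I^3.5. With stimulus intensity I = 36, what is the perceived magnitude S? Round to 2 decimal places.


S = 9 * 36^3.5
36^3.5 = 279936.0
S = 9 * 279936.0
= 2519424.00


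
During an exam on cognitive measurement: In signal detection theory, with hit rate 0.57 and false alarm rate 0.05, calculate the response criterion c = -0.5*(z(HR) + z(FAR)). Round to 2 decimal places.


c = -0.5 * (z(HR) + z(FAR))
z(0.57) = 0.1764
z(0.05) = -1.6449
c = -0.5 * (0.1764 + -1.6449)
= -0.5 * -1.4685
= 0.73


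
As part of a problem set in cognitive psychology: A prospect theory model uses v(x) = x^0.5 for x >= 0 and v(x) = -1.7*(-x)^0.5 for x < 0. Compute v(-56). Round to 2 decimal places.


Since x = -56 < 0, use v(x) = -lambda*(-x)^alpha
(-x) = 56
56^0.5 = 7.4833
v(-56) = -1.7 * 7.4833
= -12.72


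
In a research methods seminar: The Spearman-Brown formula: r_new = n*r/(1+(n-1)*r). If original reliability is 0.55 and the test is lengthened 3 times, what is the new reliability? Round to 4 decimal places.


r_new = n*r / (1 + (n-1)*r)
Numerator = 3 * 0.55 = 1.65
Denominator = 1 + 2 * 0.55 = 2.1
r_new = 1.65 / 2.1
= 0.7857


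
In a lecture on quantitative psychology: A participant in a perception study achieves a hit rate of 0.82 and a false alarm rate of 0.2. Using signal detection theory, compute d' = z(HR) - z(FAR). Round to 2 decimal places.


d' = z(HR) - z(FAR)
z(0.82) = 0.9154
z(0.2) = -0.8416
d' = 0.9154 - -0.8416
= 1.76


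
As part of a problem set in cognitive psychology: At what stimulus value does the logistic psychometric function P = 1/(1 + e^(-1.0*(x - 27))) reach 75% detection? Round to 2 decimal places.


At P = 0.75: 0.75 = 1/(1 + e^(-k*(x-x0)))
Solving: e^(-k*(x-x0)) = 1/3
x = x0 + ln(3)/k
ln(3) = 1.0986
x = 27 + 1.0986/1.0
= 27 + 1.0986
= 28.10


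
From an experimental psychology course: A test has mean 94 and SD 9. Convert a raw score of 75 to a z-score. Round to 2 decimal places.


z = (X - mu) / sigma
= (75 - 94) / 9
= -19 / 9
= -2.11


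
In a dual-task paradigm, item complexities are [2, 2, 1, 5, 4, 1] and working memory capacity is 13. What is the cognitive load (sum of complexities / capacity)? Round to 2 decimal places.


Total complexity = 2 + 2 + 1 + 5 + 4 + 1 = 15
Load = total / capacity = 15 / 13
= 1.15


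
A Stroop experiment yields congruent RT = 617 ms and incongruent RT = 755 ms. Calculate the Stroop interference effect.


Stroop effect = RT(incongruent) - RT(congruent)
= 755 - 617
= 138 ms


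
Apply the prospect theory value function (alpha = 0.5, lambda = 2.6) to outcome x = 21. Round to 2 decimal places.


Since x = 21 >= 0, use v(x) = x^0.5
21^0.5 = 4.5826
v(21) = 4.58


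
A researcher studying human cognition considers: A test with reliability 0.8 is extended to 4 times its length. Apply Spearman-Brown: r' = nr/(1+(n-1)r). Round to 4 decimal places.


r_new = n*r / (1 + (n-1)*r)
Numerator = 4 * 0.8 = 3.2
Denominator = 1 + 3 * 0.8 = 3.4
r_new = 3.2 / 3.4
= 0.9412


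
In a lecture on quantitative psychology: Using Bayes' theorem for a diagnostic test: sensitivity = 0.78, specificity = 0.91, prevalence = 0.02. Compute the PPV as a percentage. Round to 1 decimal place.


PPV = (sens * prev) / (sens * prev + (1-spec) * (1-prev))
Numerator = 0.78 * 0.02 = 0.0156
P(positive and no disease) = (1 - spec) * (1 - prev) = (1 - 0.91) * (1 - 0.02) = 0.0882
Denominator = 0.0156 + 0.0882 = 0.1038
PPV = 0.0156 / 0.1038 = 0.150289
As percentage = 15.0


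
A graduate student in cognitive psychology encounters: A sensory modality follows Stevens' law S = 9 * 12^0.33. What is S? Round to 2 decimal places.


S = 9 * 12^0.33
12^0.33 = 2.2705
S = 9 * 2.2705
= 20.43


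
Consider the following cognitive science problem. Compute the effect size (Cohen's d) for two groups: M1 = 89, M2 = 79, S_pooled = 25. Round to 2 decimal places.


Cohen's d = (M1 - M2) / S_pooled
= (89 - 79) / 25
= 10 / 25
= 0.40


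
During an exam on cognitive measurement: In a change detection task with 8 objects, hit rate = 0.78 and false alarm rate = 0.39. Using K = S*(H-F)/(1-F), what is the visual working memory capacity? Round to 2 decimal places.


K = S * (H - F) / (1 - F)
H - F = 0.39
1 - F = 0.61
K = 8 * 0.39 / 0.61
= 5.11


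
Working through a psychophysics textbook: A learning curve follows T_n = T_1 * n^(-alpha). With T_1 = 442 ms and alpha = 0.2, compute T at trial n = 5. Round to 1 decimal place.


T_n = 442 * 5^(-0.2)
5^(-0.2) = 0.72478
T_n = 442 * 0.72478
= 320.4 ms


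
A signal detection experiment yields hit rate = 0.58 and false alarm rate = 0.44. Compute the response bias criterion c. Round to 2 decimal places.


c = -0.5 * (z(HR) + z(FAR))
z(0.58) = 0.2019
z(0.44) = -0.151
c = -0.5 * (0.2019 + -0.151)
= -0.5 * 0.0509
= -0.03


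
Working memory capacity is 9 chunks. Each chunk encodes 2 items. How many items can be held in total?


Total items = chunks * items_per_chunk
= 9 * 2
= 18


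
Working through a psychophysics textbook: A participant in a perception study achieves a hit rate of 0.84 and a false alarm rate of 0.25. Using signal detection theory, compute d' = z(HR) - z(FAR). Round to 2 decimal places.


d' = z(HR) - z(FAR)
z(0.84) = 0.9945
z(0.25) = -0.6745
d' = 0.9945 - -0.6745
= 1.67


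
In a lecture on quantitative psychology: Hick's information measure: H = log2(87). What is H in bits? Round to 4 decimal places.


H = log2(n)
H = log2(87)
= 6.4429


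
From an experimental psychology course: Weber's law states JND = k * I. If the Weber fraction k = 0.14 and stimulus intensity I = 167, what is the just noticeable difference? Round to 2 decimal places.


JND = k * I
JND = 0.14 * 167
= 23.38


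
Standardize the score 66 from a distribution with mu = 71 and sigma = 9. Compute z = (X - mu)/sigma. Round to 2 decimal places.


z = (X - mu) / sigma
= (66 - 71) / 9
= -5 / 9
= -0.56


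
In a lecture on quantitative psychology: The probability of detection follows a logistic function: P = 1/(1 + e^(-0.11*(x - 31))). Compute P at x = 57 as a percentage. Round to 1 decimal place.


P(x) = 1/(1 + e^(-0.11*(57 - 31)))
Exponent = -0.11 * 26 = -2.86
e^(-2.86) = 0.057269
P = 1/(1 + 0.057269) = 0.945833
Percentage = 94.6


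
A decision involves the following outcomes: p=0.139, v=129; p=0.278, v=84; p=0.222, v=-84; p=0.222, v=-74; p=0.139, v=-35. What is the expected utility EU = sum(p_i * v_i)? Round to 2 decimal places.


EU = sum(p_i * v_i)
0.139 * 129 = 17.931
0.278 * 84 = 23.352
0.222 * -84 = -18.648
0.222 * -74 = -16.428
0.139 * -35 = -4.865
EU = 17.931 + 23.352 + -18.648 + -16.428 + -4.865
= 1.34


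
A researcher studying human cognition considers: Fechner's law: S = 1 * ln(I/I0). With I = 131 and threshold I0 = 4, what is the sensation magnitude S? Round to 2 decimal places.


S = 1 * ln(131/4)
I/I0 = 32.75
ln(32.75) = 3.4889
S = 1 * 3.4889
= 3.49


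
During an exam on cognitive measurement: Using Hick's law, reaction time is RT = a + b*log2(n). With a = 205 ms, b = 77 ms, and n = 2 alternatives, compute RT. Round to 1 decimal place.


RT = 205 + 77 * log2(2)
log2(2) = 1.0
RT = 205 + 77 * 1.0
= 205 + 77.0
= 282.0 ms


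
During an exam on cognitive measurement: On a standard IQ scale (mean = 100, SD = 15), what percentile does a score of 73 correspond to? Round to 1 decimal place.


z = (IQ - mean) / SD
z = (73 - 100) / 15 = -1.8
Percentile = Phi(-1.8) * 100
Phi(-1.8) = 0.03593
= 3.6


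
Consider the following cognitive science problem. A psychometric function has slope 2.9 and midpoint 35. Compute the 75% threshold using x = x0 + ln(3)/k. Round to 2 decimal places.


At P = 0.75: 0.75 = 1/(1 + e^(-k*(x-x0)))
Solving: e^(-k*(x-x0)) = 1/3
x = x0 + ln(3)/k
ln(3) = 1.0986
x = 35 + 1.0986/2.9
= 35 + 0.3788
= 35.38


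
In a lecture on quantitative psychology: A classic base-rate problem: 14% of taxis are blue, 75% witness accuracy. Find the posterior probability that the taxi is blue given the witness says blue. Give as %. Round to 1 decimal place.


P(blue | says blue) = P(says blue | blue)*P(blue) / [P(says blue | blue)*P(blue) + P(says blue | not blue)*P(not blue)]
Numerator = 0.75 * 0.14 = 0.105
False identification = 0.25 * 0.86 = 0.215
P = 0.105 / (0.105 + 0.215)
= 0.105 / 0.32
As percentage = 32.8


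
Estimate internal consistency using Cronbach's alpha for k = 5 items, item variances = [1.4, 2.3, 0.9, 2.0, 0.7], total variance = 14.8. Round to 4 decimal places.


alpha = (k/(k-1)) * (1 - sum(s_i^2)/s_total^2)
sum(item variances) = 7.3
k/(k-1) = 5/4 = 1.25
1 - 7.3/14.8 = 1 - 0.493243 = 0.506757
alpha = 1.25 * 0.506757
= 0.6334


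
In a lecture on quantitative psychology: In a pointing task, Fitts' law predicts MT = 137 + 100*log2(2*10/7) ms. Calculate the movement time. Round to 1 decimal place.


MT = 137 + 100 * log2(2*10/7)
2D/W = 2.857143
log2(2.857143) = 1.5146
MT = 137 + 100 * 1.5146
= 288.5 ms


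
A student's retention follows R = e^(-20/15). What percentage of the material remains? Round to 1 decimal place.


R = e^(-t/S)
-t/S = -20/15 = -1.333333
R = e^(-1.333333) = 0.263597
Percentage = 0.263597 * 100
= 26.4


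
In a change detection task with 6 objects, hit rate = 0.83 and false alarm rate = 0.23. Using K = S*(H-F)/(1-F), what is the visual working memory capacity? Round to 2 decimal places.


K = S * (H - F) / (1 - F)
H - F = 0.6
1 - F = 0.77
K = 6 * 0.6 / 0.77
= 4.68


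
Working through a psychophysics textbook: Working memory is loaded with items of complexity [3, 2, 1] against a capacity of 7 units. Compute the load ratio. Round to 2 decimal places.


Total complexity = 3 + 2 + 1 = 6
Load = total / capacity = 6 / 7
= 0.86


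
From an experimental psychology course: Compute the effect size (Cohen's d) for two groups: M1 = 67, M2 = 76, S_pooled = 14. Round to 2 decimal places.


Cohen's d = (M1 - M2) / S_pooled
= (67 - 76) / 14
= -9 / 14
= -0.64


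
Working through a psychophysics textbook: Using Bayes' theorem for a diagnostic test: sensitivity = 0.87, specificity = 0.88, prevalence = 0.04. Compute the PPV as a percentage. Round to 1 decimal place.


PPV = (sens * prev) / (sens * prev + (1-spec) * (1-prev))
Numerator = 0.87 * 0.04 = 0.0348
P(positive and no disease) = (1 - spec) * (1 - prev) = (1 - 0.88) * (1 - 0.04) = 0.1152
Denominator = 0.0348 + 0.1152 = 0.15
PPV = 0.0348 / 0.15 = 0.232
As percentage = 23.2


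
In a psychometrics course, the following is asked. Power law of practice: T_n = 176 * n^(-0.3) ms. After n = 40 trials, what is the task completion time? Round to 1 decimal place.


T_n = 176 * 40^(-0.3)
40^(-0.3) = 0.33066
T_n = 176 * 0.33066
= 58.2 ms


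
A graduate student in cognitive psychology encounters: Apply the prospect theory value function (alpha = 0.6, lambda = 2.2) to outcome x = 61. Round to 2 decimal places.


Since x = 61 >= 0, use v(x) = x^0.6
61^0.6 = 11.7814
v(61) = 11.78


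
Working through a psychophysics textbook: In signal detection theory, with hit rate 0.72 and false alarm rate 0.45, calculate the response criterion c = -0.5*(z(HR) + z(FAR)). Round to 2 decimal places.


c = -0.5 * (z(HR) + z(FAR))
z(0.72) = 0.5828
z(0.45) = -0.1257
c = -0.5 * (0.5828 + -0.1257)
= -0.5 * 0.4571
= -0.23


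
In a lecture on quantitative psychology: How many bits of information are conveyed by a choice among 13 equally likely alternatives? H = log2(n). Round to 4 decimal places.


H = log2(n)
H = log2(13)
= 3.7004


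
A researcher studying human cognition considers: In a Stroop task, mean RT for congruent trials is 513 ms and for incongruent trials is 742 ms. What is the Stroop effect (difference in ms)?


Stroop effect = RT(incongruent) - RT(congruent)
= 742 - 513
= 229 ms


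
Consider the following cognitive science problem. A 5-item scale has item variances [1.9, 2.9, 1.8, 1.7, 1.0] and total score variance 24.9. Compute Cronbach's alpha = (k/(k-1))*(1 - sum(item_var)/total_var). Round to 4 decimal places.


alpha = (k/(k-1)) * (1 - sum(s_i^2)/s_total^2)
sum(item variances) = 9.3
k/(k-1) = 5/4 = 1.25
1 - 9.3/24.9 = 1 - 0.373494 = 0.626506
alpha = 1.25 * 0.626506
= 0.7831


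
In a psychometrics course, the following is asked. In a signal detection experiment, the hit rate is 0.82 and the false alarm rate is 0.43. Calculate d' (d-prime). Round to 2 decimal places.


d' = z(HR) - z(FAR)
z(0.82) = 0.9154
z(0.43) = -0.1764
d' = 0.9154 - -0.1764
= 1.09


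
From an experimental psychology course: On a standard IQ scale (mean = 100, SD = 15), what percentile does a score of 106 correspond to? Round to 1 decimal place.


z = (IQ - mean) / SD
z = (106 - 100) / 15 = 0.4
Percentile = Phi(0.4) * 100
Phi(0.4) = 0.655422
= 65.5


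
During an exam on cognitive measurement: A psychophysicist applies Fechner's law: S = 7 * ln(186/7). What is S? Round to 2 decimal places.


S = 7 * ln(186/7)
I/I0 = 26.571429
ln(26.571429) = 3.2798
S = 7 * 3.2798
= 22.96


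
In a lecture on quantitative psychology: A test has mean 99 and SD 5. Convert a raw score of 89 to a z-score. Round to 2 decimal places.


z = (X - mu) / sigma
= (89 - 99) / 5
= -10 / 5
= -2.00


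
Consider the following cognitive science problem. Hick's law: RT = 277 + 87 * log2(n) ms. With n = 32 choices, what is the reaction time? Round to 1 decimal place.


RT = 277 + 87 * log2(32)
log2(32) = 5.0
RT = 277 + 87 * 5.0
= 277 + 435.0
= 712.0 ms


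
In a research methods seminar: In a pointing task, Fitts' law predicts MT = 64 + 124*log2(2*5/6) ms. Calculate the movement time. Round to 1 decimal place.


MT = 64 + 124 * log2(2*5/6)
2D/W = 1.666667
log2(1.666667) = 0.737
MT = 64 + 124 * 0.737
= 155.4 ms


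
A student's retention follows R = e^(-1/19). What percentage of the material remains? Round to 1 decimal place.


R = e^(-t/S)
-t/S = -1/19 = -0.052632
R = e^(-0.052632) = 0.948729
Percentage = 0.948729 * 100
= 94.9


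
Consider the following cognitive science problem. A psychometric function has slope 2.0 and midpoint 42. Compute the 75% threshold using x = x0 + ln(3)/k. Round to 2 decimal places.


At P = 0.75: 0.75 = 1/(1 + e^(-k*(x-x0)))
Solving: e^(-k*(x-x0)) = 1/3
x = x0 + ln(3)/k
ln(3) = 1.0986
x = 42 + 1.0986/2.0
= 42 + 0.5493
= 42.55


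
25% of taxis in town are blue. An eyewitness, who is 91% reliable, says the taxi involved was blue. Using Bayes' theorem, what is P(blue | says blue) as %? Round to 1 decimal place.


P(blue | says blue) = P(says blue | blue)*P(blue) / [P(says blue | blue)*P(blue) + P(says blue | not blue)*P(not blue)]
Numerator = 0.91 * 0.25 = 0.2275
False identification = 0.09 * 0.75 = 0.0675
P = 0.2275 / (0.2275 + 0.0675)
= 0.2275 / 0.295
As percentage = 77.1


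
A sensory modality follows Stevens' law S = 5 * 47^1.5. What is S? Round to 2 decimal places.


S = 5 * 47^1.5
47^1.5 = 322.2158
S = 5 * 322.2158
= 1611.08


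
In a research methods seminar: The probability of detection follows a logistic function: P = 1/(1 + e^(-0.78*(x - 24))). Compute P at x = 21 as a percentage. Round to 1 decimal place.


P(x) = 1/(1 + e^(-0.78*(21 - 24)))
Exponent = -0.78 * -3 = 2.34
e^(2.34) = 10.381237
P = 1/(1 + 10.381237) = 0.087864
Percentage = 8.8
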